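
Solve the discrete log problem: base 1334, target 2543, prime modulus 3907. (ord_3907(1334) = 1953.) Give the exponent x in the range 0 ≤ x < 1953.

Baby-step giant-step with m = ceil(sqrt(1953)) = 45.
Baby table (1334^j mod 3907 for j=0..44):
  0:1  1:1334  2:1871  3:3248  4:3876  5:1623  6:604  7:894
  8:961  9:478  10:811  11:3542  12:1465  13:810  14:2208  15:3501
  16:1469  17:2239  18:1878  19:865  20:1345  21:917  22:387  23:534
  24:1282  25:2829  26:3631  27:2981  28:3235  29:2162  30:742  31:1357
  32:1297  33:3304  34:440  35:910  36:2770  37:3065  38:1988  39:3046
  40:84  41:2660  42:884  43:3249  44:1303
Giant step factor: 1334^(-45) ≡ 473 (mod 3907).
Scan 2543·473^i mod 3907 for i = 0, 1, …:
  i=0: 2543   i=1: 3390   i=2: 1600   i=3: 2749
  i=4: 3153   i=5: 2802   i=6: 873   i=7: 2694
  i=8: 580   i=9: 850     …   i=24: 1059
  i=25: 811
Match at i=25, j=10: x = 25·45 + 10 = 1135.

1135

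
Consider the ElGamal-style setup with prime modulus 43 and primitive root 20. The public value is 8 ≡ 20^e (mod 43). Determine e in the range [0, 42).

Baby-step giant-step with m = ceil(sqrt(42)) = 7.
Baby table (20^j mod 43 for j=0..6):
  0:1  1:20  2:13  3:2  4:40  5:26  6:4
Giant step factor: 20^(-7) ≡ 7 (mod 43).
Scan 8·7^i mod 43 for i = 0, 1, …:
  i=0: 8   i=1: 13
Match at i=1, j=2: e = 1·7 + 2 = 9.

9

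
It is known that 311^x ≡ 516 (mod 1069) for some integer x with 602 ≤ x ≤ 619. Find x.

609

Compute 311^602 mod 1069 = 556, then multiply by 311 repeatedly:
  311^602=556  311^603=807  311^604=831  311^605=812  311^606=248
  311^607=160  311^608=586  311^609=516
Found 516 at exponent 609.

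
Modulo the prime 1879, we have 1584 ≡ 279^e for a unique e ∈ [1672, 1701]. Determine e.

1701

Compute 279^1672 mod 1879 = 146, then multiply by 279 repeatedly:
  279^1672=146  279^1673=1275  279^1674=594  279^1675=374  279^1676=1001
  279^1677=1187  279^1678=469  279^1679=1200  279^1680=338  279^1681=352
  279^1682=500  279^1683=454  279^1684=773  279^1685=1461  279^1686=1755
  279^1687=1105  279^1688=139  279^1689=1201  279^1690=617  279^1691=1154
  279^1692=657  279^1693=1040  279^1694=794  279^1695=1683  279^1696=1686
  279^1697=644  279^1698=1171  279^1699=1642  279^1700=1521  279^1701=1584
Found 1584 at exponent 1701.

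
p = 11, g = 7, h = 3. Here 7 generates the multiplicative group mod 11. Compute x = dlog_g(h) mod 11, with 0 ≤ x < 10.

Successive powers of 7 modulo 11:
  7^0=1  7^1=7  7^2=5  7^3=2  7^4=3
So 7^4 ≡ 3 (mod 11), giving x = 4.

4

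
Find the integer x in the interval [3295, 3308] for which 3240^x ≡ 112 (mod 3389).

3308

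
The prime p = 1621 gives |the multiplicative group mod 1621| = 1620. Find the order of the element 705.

The order of 705 must divide p − 1 = 1620 = 2^2 · 3^4 · 5.
Divisors: 1, 2, 3, 4, 5, 6, 9, 10, 12, 15, 18, 20, 27, 30, 36, 45, 54, 60, 81, 90, 108, 135, 162, 180, 270, 324, 405, 540, 810, 1620.
Check each in increasing order: 705^1 ≡ 705;  705^2 ≡ 999;  705^3 ≡ 781;  705^4 ≡ 1086;  705^5 ≡ 518;  705^6 ≡ 465;  705^9 ≡ 61;  705^10 ≡ 859;  705^12 ≡ 632;  705^15 ≡ 808;  705^18 ≡ 479;  705^20 ≡ 326;  705^27 ≡ 41;  705^30 ≡ 1222;  705^36 ≡ 880;  705^45 ≡ 187;  705^54 ≡ 60;  705^60 ≡ 343;  705^81 ≡ 839;  705^90 ≡ 928;  705^108 ≡ 358;  705^135 ≡ 89;  705^162 ≡ 407;  705^180 ≡ 433;  705^270 ≡ 1437;  705^324 ≡ 307;  705^405 ≡ 1455;  705^540 ≡ 1436;  705^810 ≡ 1620;  705^1620 ≡ 1.
Smallest exponent giving 1 is 1620.

1620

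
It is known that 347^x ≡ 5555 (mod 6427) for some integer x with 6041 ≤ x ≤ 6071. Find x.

Compute 347^6041 mod 6427 = 218, then multiply by 347 repeatedly:
  347^6041=218  347^6042=4949  347^6043=1294  347^6044=5555
Found 5555 at exponent 6044.

6044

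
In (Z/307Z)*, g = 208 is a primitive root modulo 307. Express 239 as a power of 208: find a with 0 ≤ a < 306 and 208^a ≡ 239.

183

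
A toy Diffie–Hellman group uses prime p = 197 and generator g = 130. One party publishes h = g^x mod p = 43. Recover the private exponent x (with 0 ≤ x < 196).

166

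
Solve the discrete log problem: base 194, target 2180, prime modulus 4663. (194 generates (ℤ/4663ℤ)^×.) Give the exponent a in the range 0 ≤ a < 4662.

Baby-step giant-step with m = ceil(sqrt(4662)) = 69.
Baby table (194^j mod 4663 for j=0..68):
  0:1  1:194  2:332  3:3789  4:2975  5:3601  6:3807  7:1804
  8:251  9:2064  10:4061  11:4450  12:645  13:3892  14:4305  15:493
  16:2382  17:471  18:2777  19:2493  20:3353  21:2325  22:3402  23:2505
  24:1018  25:1646  26:2240  27:901  28:2263  29:700  30:573  31:3913
  32:3716  33:2802  34:2680  35:2327  36:3790  37:3169  38:3933  39:2933
  40:116  41:3852  42:1208  43:1202  44:38  45:2709  46:3290  47:4092
  48:1138  49:1611  50:113  51:3270  52:212  53:3824  54:439  55:1232
  56:1195  57:3343  58:385  59:82  60:1919  61:3909  62:2940  63:1474
  64:1513  65:4416  66:3375  67:1930  68:1380
Giant step factor: 194^(-69) ≡ 2485 (mod 4663).
Scan 2180·2485^i mod 4663 for i = 0, 1, …:
  i=0: 2180   i=1: 3557   i=2: 2760   i=3: 3990
  i=4: 1612   i=5: 303   i=6: 2212   i=7: 3806
  i=8: 1346   i=9: 1439     …   i=30: 4293
  i=31: 3824
Match at i=31, j=53: a = 31·69 + 53 = 2192.

2192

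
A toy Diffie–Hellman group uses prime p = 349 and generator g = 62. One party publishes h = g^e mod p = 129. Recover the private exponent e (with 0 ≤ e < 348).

103

Baby-step giant-step with m = ceil(sqrt(348)) = 19.
Baby table (62^j mod 349 for j=0..18):
  0:1  1:62  2:5  3:310  4:25  5:154  6:125  7:72
  8:276  9:11  10:333  11:55  12:269  13:275  14:298  15:328
  16:94  17:244  18:121
Giant step factor: 62^(-19) ≡ 232 (mod 349).
Scan 129·232^i mod 349 for i = 0, 1, …:
  i=0: 129   i=1: 263   i=2: 290   i=3: 272
  i=4: 284   i=5: 276
Match at i=5, j=8: e = 5·19 + 8 = 103.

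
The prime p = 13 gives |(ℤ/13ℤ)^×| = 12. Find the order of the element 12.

2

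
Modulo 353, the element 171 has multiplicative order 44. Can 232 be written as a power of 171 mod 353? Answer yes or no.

yes

232 ∈ ⟨171⟩ iff 232^44 ≡ 1 (mod 353), since |⟨171⟩| = 44.
232^44 mod 353 = 1.
Since 1 = 1, 232 lies in the subgroup.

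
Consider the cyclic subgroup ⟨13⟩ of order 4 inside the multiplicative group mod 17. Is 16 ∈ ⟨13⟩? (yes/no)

yes

16 ∈ ⟨13⟩ iff 16^4 ≡ 1 (mod 17), since |⟨13⟩| = 4.
16^4 mod 17 = 1.
Since 1 = 1, 16 lies in the subgroup.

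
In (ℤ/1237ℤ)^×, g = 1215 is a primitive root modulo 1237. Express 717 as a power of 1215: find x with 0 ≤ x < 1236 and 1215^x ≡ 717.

Baby-step giant-step with m = ceil(sqrt(1236)) = 36.
Baby table (1215^j mod 1237 for j=0..35):
  0:1  1:1215  2:484  3:485  4:463  5:947  6:195  7:658
  8:368  9:563  10:1221  11:352  12:915  13:899  14:14  15:929
  16:591  17:605  18:297  19:888  20:256  21:553  22:204  23:460
  24:1013  25:1217  26:440  27:216  28:196  29:636  30:852  31:1048
  32:447  33:62  34:1110  35:320
Giant step factor: 1215^(-36) ≡ 1169 (mod 1237).
Scan 717·1169^i mod 1237 for i = 0, 1, …:
  i=0: 717   i=1: 724   i=2: 248   i=3: 454
  i=4: 53   i=5: 107   i=6: 146   i=7: 1205
  i=8: 939   i=9: 472   i=10: 66   i=11: 460
Match at i=11, j=23: x = 11·36 + 23 = 419.

419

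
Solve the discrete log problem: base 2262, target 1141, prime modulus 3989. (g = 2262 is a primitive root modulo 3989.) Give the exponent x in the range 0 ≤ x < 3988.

3927

Baby-step giant-step with m = ceil(sqrt(3988)) = 64.
Baby table (2262^j mod 3989 for j=0..63):
  0:1  1:2262  2:2746  3:579  4:1306  5:2312  6:165  7:2253
  8:2333  9:3788  10:84  11:2525  12:3291  13:768  14:2001  15:2736
  16:1893  17:1769  18:511  19:3061  20:3067  21:683  22:1203  23:688
  24:546  25:2451  26:3441  27:1003  28:3034  29:1828  30:2332  31:1526
  32:1327  33:1946  34:1985  35:2445  36:1836  37:483  38:3549  39:1970
  40:427  41:536  42:3765  43:3904  44:3191  45:1941  46:2642  47:682
  48:2930  49:1931  50:3956  51:1145  52:1129  53:838  54:781  55:3484
  56:2533  57:1442  58:2791  59:2644  60:1217  61:444  62:3089  63:2579
Giant step factor: 2262^(-64) ≡ 1683 (mod 3989).
Scan 1141·1683^i mod 3989 for i = 0, 1, …:
  i=0: 1141   i=1: 1594   i=2: 2094   i=3: 1915
  i=4: 3822   i=5: 2158   i=6: 1924   i=7: 3013
  i=8: 860   i=9: 3362     …   i=60: 17
  i=61: 688
Match at i=61, j=23: x = 61·64 + 23 = 3927.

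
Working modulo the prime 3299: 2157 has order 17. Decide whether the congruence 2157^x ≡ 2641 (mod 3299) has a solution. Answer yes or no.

no

⟨2157⟩ has order 17; its elements mod 3299 are {1, 676, 715, 1059, 1204, 1355, 1581, 1622, 1686, 1714, 1781, 2157, 2218, 2350, 3120, 3179, 3273}.
2641 is not in this set.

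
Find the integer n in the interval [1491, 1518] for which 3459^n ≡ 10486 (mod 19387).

1491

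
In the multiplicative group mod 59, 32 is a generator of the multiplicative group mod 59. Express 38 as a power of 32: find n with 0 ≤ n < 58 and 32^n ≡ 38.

31

Baby-step giant-step with m = ceil(sqrt(58)) = 8.
Baby table (32^j mod 59 for j=0..7):
  0:1  1:32  2:21  3:23  4:28  5:11  6:57  7:54
Giant step factor: 32^(-8) ≡ 7 (mod 59).
Scan 38·7^i mod 59 for i = 0, 1, …:
  i=0: 38   i=1: 30   i=2: 33   i=3: 54
Match at i=3, j=7: n = 3·8 + 7 = 31.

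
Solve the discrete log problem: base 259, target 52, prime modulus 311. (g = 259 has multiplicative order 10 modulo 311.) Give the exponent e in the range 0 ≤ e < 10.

6

Successive powers of 259 modulo 311:
  259^0=1  259^1=259  259^2=216  259^3=275  259^4=6  259^5=310
  259^6=52
So 259^6 ≡ 52 (mod 311), giving e = 6.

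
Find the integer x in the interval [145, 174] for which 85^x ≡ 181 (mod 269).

Compute 85^145 mod 269 = 234, then multiply by 85 repeatedly:
  85^145=234  85^146=253  85^147=254  85^148=70  85^149=32
  85^150=30  85^151=129  85^152=205  85^153=209  85^154=11
  85^155=128  85^156=120  85^157=247  85^158=13  85^159=29
  85^160=44  85^161=243  85^162=211  85^163=181
Found 181 at exponent 163.

163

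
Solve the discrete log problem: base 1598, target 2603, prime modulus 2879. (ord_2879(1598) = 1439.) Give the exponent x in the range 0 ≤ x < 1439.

Baby-step giant-step with m = ceil(sqrt(1439)) = 38.
Baby table (1598^j mod 2879 for j=0..37):
  0:1  1:1598  2:2810  3:2019  4:1882  5:1760  6:2576  7:2357
  8:754  9:1470  10:2675  11:2214  12:2560  13:2700  14:1858  15:835
  16:1353  17:2844  18:1650  19:2415  20:1310  21:347  22:1738  23:1968
  24:996  25:2400  26:372  27:1382  28:243  29:2528  30:507  31:1187
  32:2444  33:1588  34:1225  35:2709  36:1845  37:214
Giant step factor: 1598^(-38) ≡ 1959 (mod 2879).
Scan 2603·1959^i mod 2879 for i = 0, 1, …:
  i=0: 2603   i=1: 568   i=2: 1418   i=3: 2506
  i=4: 559   i=5: 1061   i=6: 2740   i=7: 1204
  i=8: 735   i=9: 365     …   i=17: 1375
  i=18: 1760
Match at i=18, j=5: x = 18·38 + 5 = 689.

689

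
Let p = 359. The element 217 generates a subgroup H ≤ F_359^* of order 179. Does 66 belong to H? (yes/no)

66 ∈ ⟨217⟩ iff 66^179 ≡ 1 (mod 359), since |⟨217⟩| = 179.
66^179 mod 359 = 1.
Since 1 = 1, 66 lies in the subgroup.

yes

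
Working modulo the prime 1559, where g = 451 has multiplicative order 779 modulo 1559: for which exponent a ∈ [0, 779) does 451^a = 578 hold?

252

Baby-step giant-step with m = ceil(sqrt(779)) = 28.
Baby table (451^j mod 1559 for j=0..27):
  0:1  1:451  2:731  3:732  4:1183  5:355  6:1087  7:711
  8:1066  9:594  10:1305  11:812  12:1406  13:1152  14:405  15:252
  16:1404  17:250  18:502  19:347  20:597  21:1099  22:1446  23:484
  24:24  25:1470  26:395  27:419
Giant step factor: 451^(-28) ≡ 1422 (mod 1559).
Scan 578·1422^i mod 1559 for i = 0, 1, …:
  i=0: 578   i=1: 323   i=2: 960   i=3: 995
  i=4: 877   i=5: 1453   i=6: 491   i=7: 1329
  i=8: 330   i=9: 1
Match at i=9, j=0: a = 9·28 + 0 = 252.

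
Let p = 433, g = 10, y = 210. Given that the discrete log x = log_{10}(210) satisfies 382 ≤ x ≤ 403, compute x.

388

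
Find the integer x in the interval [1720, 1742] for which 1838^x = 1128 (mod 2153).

1740

Compute 1838^1720 mod 2153 = 1815, then multiply by 1838 repeatedly:
  1838^1720=1815  1838^1721=973  1838^1722=1384  1838^1723=1099  1838^1724=448
  1838^1725=978  1838^1726=1962  1838^1727=2034  1838^1728=884  1838^1729=1430
  1838^1730=1680  1838^1731=438  1838^1732=1975  1838^1733=92  1838^1734=1162
  1838^1735=2133  1838^1736=1994  1838^1737=566  1838^1738=409  1838^1739=345
  1838^1740=1128
Found 1128 at exponent 1740.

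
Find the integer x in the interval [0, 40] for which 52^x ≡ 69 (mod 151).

Compute 52^0 mod 151 = 1, then multiply by 52 repeatedly:
  52^0=1  52^1=52  52^2=137  52^3=27  52^4=45
  52^5=75  52^6=125  52^7=7  52^8=62  52^9=53
  52^10=38  52^11=13  52^12=72  52^13=120  52^14=49
  52^15=132  52^16=69
Found 69 at exponent 16.

16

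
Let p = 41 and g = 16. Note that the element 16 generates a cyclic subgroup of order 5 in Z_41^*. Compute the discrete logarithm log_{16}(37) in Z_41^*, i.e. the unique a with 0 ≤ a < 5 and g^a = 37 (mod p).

3

Successive powers of 16 modulo 41:
  16^0=1  16^1=16  16^2=10  16^3=37
So 16^3 ≡ 37 (mod 41), giving a = 3.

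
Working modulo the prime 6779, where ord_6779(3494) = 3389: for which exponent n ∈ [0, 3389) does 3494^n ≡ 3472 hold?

3158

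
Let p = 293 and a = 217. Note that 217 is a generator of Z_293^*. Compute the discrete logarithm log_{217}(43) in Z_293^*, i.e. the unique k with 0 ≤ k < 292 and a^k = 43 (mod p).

Baby-step giant-step with m = ceil(sqrt(292)) = 18.
Baby table (217^j mod 293 for j=0..17):
  0:1  1:217  2:209  3:231  4:24  5:227  6:35  7:270
  8:283  9:174  10:254  11:34  12:53  13:74  14:236  15:230
  16:100  17:18
Giant step factor: 217^(-18) ≡ 145 (mod 293).
Scan 43·145^i mod 293 for i = 0, 1, …:
  i=0: 43   i=1: 82   i=2: 170   i=3: 38
  i=4: 236
Match at i=4, j=14: k = 4·18 + 14 = 86.

86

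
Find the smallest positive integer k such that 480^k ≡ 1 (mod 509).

127

The order of 480 must divide p − 1 = 508 = 2^2 · 127.
Divisors: 1, 2, 4, 127, 254, 508.
Check each in increasing order: 480^1 ≡ 480;  480^2 ≡ 332;  480^4 ≡ 280;  480^127 ≡ 1.
Smallest exponent giving 1 is 127.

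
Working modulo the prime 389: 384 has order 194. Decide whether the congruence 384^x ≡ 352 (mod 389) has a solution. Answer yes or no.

352 ∈ ⟨384⟩ iff 352^194 ≡ 1 (mod 389), since |⟨384⟩| = 194.
352^194 mod 389 = 388.
Since 388 ≠ 1, 352 does not lie in the subgroup.

no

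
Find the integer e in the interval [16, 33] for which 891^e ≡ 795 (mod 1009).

17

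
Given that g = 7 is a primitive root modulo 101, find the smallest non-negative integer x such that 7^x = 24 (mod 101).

Baby-step giant-step with m = ceil(sqrt(100)) = 10.
Baby table (7^j mod 101 for j=0..9):
  0:1  1:7  2:49  3:40  4:78  5:41  6:85  7:90
  8:24  9:67
Giant step factor: 7^(-10) ≡ 14 (mod 101).
Scan 24·14^i mod 101 for i = 0, 1, …:
  i=0: 24
Match at i=0, j=8: x = 0·10 + 8 = 8.

8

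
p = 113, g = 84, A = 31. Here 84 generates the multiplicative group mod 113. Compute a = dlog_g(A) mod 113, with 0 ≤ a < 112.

66

Baby-step giant-step with m = ceil(sqrt(112)) = 11.
Baby table (84^j mod 113 for j=0..10):
  0:1  1:84  2:50  3:19  4:14  5:46  6:22  7:40
  8:83  9:79  10:82
Giant step factor: 84^(-11) ≡ 45 (mod 113).
Scan 31·45^i mod 113 for i = 0, 1, …:
  i=0: 31   i=1: 39   i=2: 60   i=3: 101
  i=4: 25   i=5: 108   i=6: 1
Match at i=6, j=0: a = 6·11 + 0 = 66.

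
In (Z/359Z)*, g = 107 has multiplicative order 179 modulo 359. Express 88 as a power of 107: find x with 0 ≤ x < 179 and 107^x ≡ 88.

Baby-step giant-step with m = ceil(sqrt(179)) = 14.
Baby table (107^j mod 359 for j=0..13):
  0:1  1:107  2:320  3:135  4:85  5:120  6:275  7:346
  8:45  9:148  10:40  11:331  12:235  13:15
Giant step factor: 107^(-14) ≡ 17 (mod 359).
Scan 88·17^i mod 359 for i = 0, 1, …:
  i=0: 88   i=1: 60   i=2: 302   i=3: 108
  i=4: 41   i=5: 338   i=6: 2   i=7: 34
  i=8: 219   i=9: 133   i=10: 107
Match at i=10, j=1: x = 10·14 + 1 = 141.

141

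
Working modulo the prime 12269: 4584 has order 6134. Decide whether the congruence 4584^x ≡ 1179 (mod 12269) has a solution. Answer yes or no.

1179 ∈ ⟨4584⟩ iff 1179^6134 ≡ 1 (mod 12269), since |⟨4584⟩| = 6134.
1179^6134 mod 12269 = 12268.
Since 12268 ≠ 1, 1179 does not lie in the subgroup.

no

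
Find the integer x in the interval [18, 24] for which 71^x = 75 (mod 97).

Compute 71^18 mod 97 = 8, then multiply by 71 repeatedly:
  71^18=8  71^19=83  71^20=73  71^21=42  71^22=72
  71^23=68  71^24=75
Found 75 at exponent 24.

24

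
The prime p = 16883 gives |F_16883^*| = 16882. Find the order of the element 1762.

16882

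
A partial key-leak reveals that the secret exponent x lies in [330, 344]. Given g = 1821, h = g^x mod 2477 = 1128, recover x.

341

Compute 1821^330 mod 2477 = 1024, then multiply by 1821 repeatedly:
  1821^330=1024  1821^331=2000  1821^332=810  1821^333=1195  1821^334=1289
  1821^335=1550  1821^336=1247  1821^337=1855  1821^338=1804  1821^339=582
  1821^340=2143  1821^341=1128
Found 1128 at exponent 341.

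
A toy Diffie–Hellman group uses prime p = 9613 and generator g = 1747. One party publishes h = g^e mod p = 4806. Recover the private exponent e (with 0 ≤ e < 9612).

9127

Baby-step giant-step with m = ceil(sqrt(9612)) = 99.
Baby table (1747^j mod 9613 for j=0..98):
  0:1  1:1747  2:4688  3:9273  4:2026  5:1838  6:244  7:3296
  8:9538  9:3557  10:4081  11:6274  12:1858  13:6345  14:926  15:2738
  16:5625  17:2389  18:1541  19:487  20:4845  21:4775  22:7454  23:6136
  24:1097  25:3472  26:9394  27:1927  28:1919  29:7169  30:8117  31:1224
  32:4242  33:8764  34:6812  35:9283  36:270  37:653  38:6457  39:4330
  40:8692  41:5997  42:8202  43:5524  44:8589  45:8703  46:5988  47:2092
  48:1784  49:2036  50:82  51:8672  52:9509  53:959  54:2711  55:6521
  56:782  57:1108  58:3463  59:3284  60:7800  61:4979  62:8161  63:1188
  64:8641  65:3417  66:9439  67:3638  68:1393  69:1482  70:3157  71:7030
  72:5609  73:3276  74:3437  75:5927  76:1268  77:4206  78:3550  79:1465
  80:2297  81:4238  82:1776  83:7286  84:1030  85:1779  86:2914  87:5481
  88:759  89:8992  90:1382  91:1491  92:9267  93:1157  94:2549  95:2284
  96:753  97:8123  98:2093
Giant step factor: 1747^(-99) ≡ 8328 (mod 9613).
Scan 4806·8328^i mod 9613 for i = 0, 1, …:
  i=0: 4806   i=1: 5449   i=2: 5912   i=3: 6963
  i=4: 2248   i=5: 4833   i=6: 9206   i=7: 3893
  i=8: 5868   i=9: 5825     …   i=91: 8483
  i=92: 487
Match at i=92, j=19: e = 92·99 + 19 = 9127.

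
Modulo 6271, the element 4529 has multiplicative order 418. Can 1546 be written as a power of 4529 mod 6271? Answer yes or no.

yes

1546 ∈ ⟨4529⟩ iff 1546^418 ≡ 1 (mod 6271), since |⟨4529⟩| = 418.
1546^418 mod 6271 = 1.
Since 1 = 1, 1546 lies in the subgroup.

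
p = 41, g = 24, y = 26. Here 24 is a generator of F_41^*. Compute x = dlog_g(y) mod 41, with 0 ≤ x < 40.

29

Successive powers of 24 modulo 41:
  24^0=1  24^1=24  24^2=2  24^3=7  24^4=4  24^5=14
  24^6=8  24^7=28  24^8=16  24^9=15  24^10=32  24^11=30
  24^12=23  24^13=19  24^14=5  24^15=38  24^16=10  24^17=35
  24^18=20  24^19=29  24^20=40  24^21=17  24^22=39  24^23=34
  24^24=37  24^25=27  24^26=33  24^27=13  24^28=25  24^29=26
So 24^29 ≡ 26 (mod 41), giving x = 29.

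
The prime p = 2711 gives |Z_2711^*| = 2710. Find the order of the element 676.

The order of 676 must divide p − 1 = 2710 = 2 · 5 · 271.
Divisors: 1, 2, 5, 10, 271, 542, 1355, 2710.
Check each in increasing order: 676^1 ≡ 676;  676^2 ≡ 1528;  676^5 ≡ 2316;  676^10 ≡ 1498;  676^271 ≡ 1958;  676^542 ≡ 410;  676^1355 ≡ 1.
Smallest exponent giving 1 is 1355.

1355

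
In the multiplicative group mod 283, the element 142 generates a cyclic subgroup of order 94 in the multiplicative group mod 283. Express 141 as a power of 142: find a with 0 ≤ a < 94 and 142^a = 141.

48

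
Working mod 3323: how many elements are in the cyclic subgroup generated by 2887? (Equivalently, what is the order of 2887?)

1661

The order of 2887 must divide p − 1 = 3322 = 2 · 11 · 151.
Divisors: 1, 2, 11, 22, 151, 302, 1661, 3322.
Check each in increasing order: 2887^1 ≡ 2887;  2887^2 ≡ 685;  2887^11 ≡ 516;  2887^22 ≡ 416;  2887^151 ≡ 2397;  2887^302 ≡ 142;  2887^1661 ≡ 1.
Smallest exponent giving 1 is 1661.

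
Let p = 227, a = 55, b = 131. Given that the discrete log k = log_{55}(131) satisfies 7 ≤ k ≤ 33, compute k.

10

Compute 55^7 mod 227 = 6, then multiply by 55 repeatedly:
  55^7=6  55^8=103  55^9=217  55^10=131
Found 131 at exponent 10.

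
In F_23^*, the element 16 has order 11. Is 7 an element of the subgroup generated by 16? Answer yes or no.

no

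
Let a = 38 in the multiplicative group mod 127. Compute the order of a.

The order of 38 must divide p − 1 = 126 = 2 · 3^2 · 7.
Divisors: 1, 2, 3, 6, 7, 9, 14, 18, 21, 42, 63, 126.
Check each in increasing order: 38^1 ≡ 38;  38^2 ≡ 47;  38^3 ≡ 8;  38^6 ≡ 64;  38^7 ≡ 19;  38^9 ≡ 4;  38^14 ≡ 107;  38^18 ≡ 16;  38^21 ≡ 1.
Smallest exponent giving 1 is 21.

21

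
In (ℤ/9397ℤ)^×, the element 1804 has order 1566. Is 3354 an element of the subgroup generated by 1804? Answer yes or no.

3354 ∈ ⟨1804⟩ iff 3354^1566 ≡ 1 (mod 9397), since |⟨1804⟩| = 1566.
3354^1566 mod 9397 = 1.
Since 1 = 1, 3354 lies in the subgroup.

yes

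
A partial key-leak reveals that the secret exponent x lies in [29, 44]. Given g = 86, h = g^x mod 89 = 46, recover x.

Compute 86^29 mod 89 = 46, then multiply by 86 repeatedly:
  86^29=46
Found 46 at exponent 29.

29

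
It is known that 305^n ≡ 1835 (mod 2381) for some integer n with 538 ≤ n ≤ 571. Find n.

Compute 305^538 mod 2381 = 1325, then multiply by 305 repeatedly:
  305^538=1325  305^539=1736  305^540=898  305^541=75  305^542=1446
  305^543=545  305^544=1936  305^545=2373  305^546=2322  305^547=1053
  305^548=2111  305^549=985  305^550=419  305^551=1602  305^552=505
  305^553=1641  305^554=495  305^555=972  305^556=1216  305^557=1825
  305^558=1852  305^559=563  305^560=283  305^561=599  305^562=1739
  305^563=1813  305^564=573  305^565=952  305^566=2259  305^567=886
  305^568=1177  305^569=1835
Found 1835 at exponent 569.

569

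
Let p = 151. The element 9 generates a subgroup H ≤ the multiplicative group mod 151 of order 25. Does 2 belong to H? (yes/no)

no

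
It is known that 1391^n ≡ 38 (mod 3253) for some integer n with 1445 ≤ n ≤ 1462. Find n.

Compute 1391^1445 mod 3253 = 38, then multiply by 1391 repeatedly:
  1391^1445=38
Found 38 at exponent 1445.

1445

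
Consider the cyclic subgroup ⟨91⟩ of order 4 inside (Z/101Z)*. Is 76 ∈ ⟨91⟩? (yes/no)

⟨91⟩ has order 4; its elements mod 101 are {1, 10, 91, 100}.
76 is not in this set.

no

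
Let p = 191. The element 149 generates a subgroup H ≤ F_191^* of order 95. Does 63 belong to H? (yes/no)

no

63 ∈ ⟨149⟩ iff 63^95 ≡ 1 (mod 191), since |⟨149⟩| = 95.
63^95 mod 191 = 190.
Since 190 ≠ 1, 63 does not lie in the subgroup.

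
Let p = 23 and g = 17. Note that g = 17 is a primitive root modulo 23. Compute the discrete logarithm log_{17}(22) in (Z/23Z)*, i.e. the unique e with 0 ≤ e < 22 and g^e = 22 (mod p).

Successive powers of 17 modulo 23:
  17^0=1  17^1=17  17^2=13  17^3=14  17^4=8  17^5=21
  17^6=12  17^7=20  17^8=18  17^9=7  17^10=4  17^11=22
So 17^11 ≡ 22 (mod 23), giving e = 11.

11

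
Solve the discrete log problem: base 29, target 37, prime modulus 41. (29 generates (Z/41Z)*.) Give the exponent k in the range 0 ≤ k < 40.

16

Successive powers of 29 modulo 41:
  29^0=1  29^1=29  29^2=21  29^3=35  29^4=31  29^5=38
  29^6=36  29^7=19  29^8=18  29^9=30  29^10=9  29^11=15
  29^12=25  29^13=28  29^14=33  29^15=14  29^16=37
So 29^16 ≡ 37 (mod 41), giving k = 16.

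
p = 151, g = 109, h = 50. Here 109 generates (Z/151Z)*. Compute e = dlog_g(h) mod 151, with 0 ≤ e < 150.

108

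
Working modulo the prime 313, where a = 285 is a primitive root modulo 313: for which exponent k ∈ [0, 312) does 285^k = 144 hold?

112

Baby-step giant-step with m = ceil(sqrt(312)) = 18.
Baby table (285^j mod 313 for j=0..17):
  0:1  1:285  2:158  3:271  4:237  5:250  6:199  7:62
  8:142  9:93  10:213  11:296  12:163  13:131  14:88  15:40
  16:132  17:60
Giant step factor: 285^(-18) ≡ 264 (mod 313).
Scan 144·264^i mod 313 for i = 0, 1, …:
  i=0: 144   i=1: 143   i=2: 192   i=3: 295
  i=4: 256   i=5: 289   i=6: 237
Match at i=6, j=4: k = 6·18 + 4 = 112.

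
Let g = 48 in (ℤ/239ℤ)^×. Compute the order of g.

119

The order of 48 must divide p − 1 = 238 = 2 · 7 · 17.
Divisors: 1, 2, 7, 14, 17, 34, 119, 238.
Check each in increasing order: 48^1 ≡ 48;  48^2 ≡ 153;  48^7 ≡ 128;  48^14 ≡ 132;  48^17 ≡ 24;  48^34 ≡ 98;  48^119 ≡ 1.
Smallest exponent giving 1 is 119.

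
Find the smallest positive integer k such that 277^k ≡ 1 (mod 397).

66

The order of 277 must divide p − 1 = 396 = 2^2 · 3^2 · 11.
Divisors: 1, 2, 3, 4, 6, 9, 11, 12, 18, 22, 33, 36, 44, 66, 99, 132, 198, 396.
Check each in increasing order: 277^1 ≡ 277;  277^2 ≡ 108;  277^3 ≡ 141;  277^4 ≡ 151;  277^6 ≡ 31;  277^9 ≡ 4;  277^11 ≡ 35;  277^12 ≡ 167;  277^18 ≡ 16;  277^22 ≡ 34;  277^33 ≡ 396;  277^36 ≡ 256;  277^44 ≡ 362;  277^66 ≡ 1.
Smallest exponent giving 1 is 66.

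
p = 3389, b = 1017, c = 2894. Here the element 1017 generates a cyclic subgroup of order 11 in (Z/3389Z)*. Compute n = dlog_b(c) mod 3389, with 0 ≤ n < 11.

Successive powers of 1017 modulo 3389:
  1017^0=1  1017^1=1017  1017^2=644  1017^3=871  1017^4=1278  1017^5=1739
  1017^6=2894
So 1017^6 ≡ 2894 (mod 3389), giving n = 6.

6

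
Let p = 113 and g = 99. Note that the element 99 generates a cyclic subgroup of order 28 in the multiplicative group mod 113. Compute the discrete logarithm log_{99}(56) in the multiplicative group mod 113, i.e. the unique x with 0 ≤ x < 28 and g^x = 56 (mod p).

Successive powers of 99 modulo 113:
  99^0=1  99^1=99  99^2=83  99^3=81  99^4=109  99^5=56
So 99^5 ≡ 56 (mod 113), giving x = 5.

5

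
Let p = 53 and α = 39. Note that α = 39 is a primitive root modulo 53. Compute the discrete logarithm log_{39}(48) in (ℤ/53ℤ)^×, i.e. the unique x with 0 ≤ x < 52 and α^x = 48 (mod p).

17

Successive powers of 39 modulo 53:
  39^0=1  39^1=39  39^2=37  39^3=12  39^4=44  39^5=20
  39^6=38  39^7=51  39^8=28  39^9=32  39^10=29  39^11=18
  39^12=13  39^13=30  39^14=4  39^15=50  39^16=42  39^17=48
So 39^17 ≡ 48 (mod 53), giving x = 17.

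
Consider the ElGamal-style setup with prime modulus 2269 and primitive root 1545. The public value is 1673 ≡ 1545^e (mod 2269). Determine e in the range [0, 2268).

1911

Baby-step giant-step with m = ceil(sqrt(2268)) = 48.
Baby table (1545^j mod 2269 for j=0..47):
  0:1  1:1545  2:37  3:440  4:1369  5:397  6:735  7:1075
  8:2236  9:1202  10:1048  11:1363  12:203  13:513  14:704  15:829
  16:1089  17:1176  18:1720  19:401  20:108  21:1223  22:1727  23:2140
  24:367  25:2034  26:2234  27:381  28:974  29:483  30:2003  31:1988
  32:1503  33:948  34:1155  35:1041  36:1893  37:2213  38:1971  39:197
  40:319  41:482  42:458  43:1951  44:1063  45:1848  46:758  47:306
Giant step factor: 1545^(-48) ≡ 1018 (mod 2269).
Scan 1673·1018^i mod 2269 for i = 0, 1, …:
  i=0: 1673   i=1: 1364   i=2: 2193   i=3: 2047
  i=4: 904   i=5: 1327   i=6: 831   i=7: 1890
  i=8: 2177   i=9: 1642     …   i=38: 47
  i=39: 197
Match at i=39, j=39: e = 39·48 + 39 = 1911.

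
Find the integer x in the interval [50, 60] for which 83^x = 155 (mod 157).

57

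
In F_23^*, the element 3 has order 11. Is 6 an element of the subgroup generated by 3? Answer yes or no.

yes

⟨3⟩ has order 11; its elements mod 23 are {1, 2, 3, 4, 6, 8, 9, 12, 13, 16, 18}.
6 is in this set.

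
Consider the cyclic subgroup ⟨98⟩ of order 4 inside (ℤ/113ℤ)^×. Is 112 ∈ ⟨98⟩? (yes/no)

yes

⟨98⟩ has order 4; its elements mod 113 are {1, 15, 98, 112}.
112 is in this set.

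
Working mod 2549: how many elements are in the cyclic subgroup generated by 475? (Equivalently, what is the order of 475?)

196

The order of 475 must divide p − 1 = 2548 = 2^2 · 7^2 · 13.
Divisors: 1, 2, 4, 7, 13, 14, 26, 28, 49, 52, 91, 98, 182, 196, 364, 637, 1274, 2548.
Check each in increasing order: 475^1 ≡ 475;  475^2 ≡ 1313;  475^4 ≡ 845;  475^7 ≡ 2174;  475^13 ≡ 1101;  475^14 ≡ 430;  475^26 ≡ 1426;  475^28 ≡ 1372;  475^49 ≡ 357;  475^52 ≡ 1923;  475^91 ≡ 2046;  475^98 ≡ 2548;  475^182 ≡ 658;  475^196 ≡ 1.
Smallest exponent giving 1 is 196.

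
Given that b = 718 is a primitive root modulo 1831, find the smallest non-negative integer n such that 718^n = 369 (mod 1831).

Baby-step giant-step with m = ceil(sqrt(1830)) = 43.
Baby table (718^j mod 1831 for j=0..42):
  0:1  1:718  2:1013  3:427  4:809  5:435  6:1060  7:1215
  8:814  9:363  10:632  11:1519  12:1197  13:707  14:439  15:270
  16:1605  17:691  18:1768  19:541  20:266  21:564  22:301  23:60
  24:967  25:357  26:1817  27:934  28:466  29:1346  30:1491  31:1234
  32:1639  33:1300  34:1421  35:411  36:307  37:706  38:1552  39:1088
  40:1178  41:1713  42:1333
Giant step factor: 718^(-43) ≡ 1263 (mod 1831).
Scan 369·1263^i mod 1831 for i = 0, 1, …:
  i=0: 369   i=1: 973   i=2: 298   i=3: 1019
  i=4: 1635   i=5: 1468   i=6: 1112   i=7: 79
  i=8: 903   i=9: 1607     …   i=25: 244
  i=26: 564
Match at i=26, j=21: n = 26·43 + 21 = 1139.

1139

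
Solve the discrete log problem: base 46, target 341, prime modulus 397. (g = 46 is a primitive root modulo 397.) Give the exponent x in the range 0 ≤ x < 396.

76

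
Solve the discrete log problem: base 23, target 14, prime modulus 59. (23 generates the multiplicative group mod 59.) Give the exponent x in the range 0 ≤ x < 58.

9

Baby-step giant-step with m = ceil(sqrt(58)) = 8.
Baby table (23^j mod 59 for j=0..7):
  0:1  1:23  2:57  3:13  4:4  5:33  6:51  7:52
Giant step factor: 23^(-8) ≡ 48 (mod 59).
Scan 14·48^i mod 59 for i = 0, 1, …:
  i=0: 14   i=1: 23
Match at i=1, j=1: x = 1·8 + 1 = 9.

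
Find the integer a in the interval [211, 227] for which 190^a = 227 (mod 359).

223

Compute 190^211 mod 359 = 106, then multiply by 190 repeatedly:
  190^211=106  190^212=36  190^213=19  190^214=20  190^215=210
  190^216=51  190^217=356  190^218=148  190^219=118  190^220=162
  190^221=265  190^222=90  190^223=227
Found 227 at exponent 223.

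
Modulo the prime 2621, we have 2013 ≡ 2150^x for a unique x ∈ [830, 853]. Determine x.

Compute 2150^830 mod 2621 = 2013, then multiply by 2150 repeatedly:
  2150^830=2013
Found 2013 at exponent 830.

830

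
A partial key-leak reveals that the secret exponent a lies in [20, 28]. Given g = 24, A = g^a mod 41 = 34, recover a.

Compute 24^20 mod 41 = 40, then multiply by 24 repeatedly:
  24^20=40  24^21=17  24^22=39  24^23=34
Found 34 at exponent 23.

23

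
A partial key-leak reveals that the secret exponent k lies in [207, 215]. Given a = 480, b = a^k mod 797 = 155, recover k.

212

Compute 480^207 mod 797 = 188, then multiply by 480 repeatedly:
  480^207=188  480^208=179  480^209=641  480^210=38  480^211=706
  480^212=155
Found 155 at exponent 212.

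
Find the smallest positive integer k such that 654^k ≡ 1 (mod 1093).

1092

The order of 654 must divide p − 1 = 1092 = 2^2 · 3 · 7 · 13.
Divisors: 1, 2, 3, 4, 6, 7, 12, 13, 14, 21, 26, 28, 39, 42, 52, 78, 84, 91, 156, 182, 273, 364, 546, 1092.
Check each in increasing order: 654^1 ≡ 654;  654^2 ≡ 353;  654^3 ≡ 239;  654^4 ≡ 7;  654^6 ≡ 285;  654^7 ≡ 580;  654^12 ≡ 343;  654^13 ≡ 257;  654^14 ≡ 849;  654^21 ≡ 570;  654^26 ≡ 469;  654^28 ≡ 514;  654^39 ≡ 303;  654^42 ≡ 279;  654^52 ≡ 268;  654^78 ≡ 1090;  654^84 ≡ 238;  654^91 ≡ 322;  654^156 ≡ 9;  654^182 ≡ 942;  654^273 ≡ 563;  654^364 ≡ 941;  654^546 ≡ 1092;  654^1092 ≡ 1.
Smallest exponent giving 1 is 1092.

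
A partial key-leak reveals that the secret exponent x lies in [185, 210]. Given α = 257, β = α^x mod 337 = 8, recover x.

192

Compute 257^185 mod 337 = 171, then multiply by 257 repeatedly:
  257^185=171  257^186=137  257^187=161  257^188=263  257^189=191
  257^190=222  257^191=101  257^192=8
Found 8 at exponent 192.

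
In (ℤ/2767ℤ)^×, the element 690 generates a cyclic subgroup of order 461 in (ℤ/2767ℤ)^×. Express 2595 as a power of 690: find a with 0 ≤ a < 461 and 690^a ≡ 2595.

119

Baby-step giant-step with m = ceil(sqrt(461)) = 22.
Baby table (690^j mod 2767 for j=0..21):
  0:1  1:690  2:176  3:2459  4:539  5:1132  6:786  7:8
  8:2753  9:1408  10:303  11:1545  12:755  13:754  14:64  15:2655
  16:196  17:2424  18:1292  19:506  20:498  21:512
Giant step factor: 690^(-22) ≡ 1331 (mod 2767).
Scan 2595·1331^i mod 2767 for i = 0, 1, …:
  i=0: 2595   i=1: 729   i=2: 1849   i=3: 1156
  i=4: 184   i=5: 1408
Match at i=5, j=9: a = 5·22 + 9 = 119.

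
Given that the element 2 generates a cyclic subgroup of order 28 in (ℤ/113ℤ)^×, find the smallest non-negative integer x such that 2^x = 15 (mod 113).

7

Successive powers of 2 modulo 113:
  2^0=1  2^1=2  2^2=4  2^3=8  2^4=16  2^5=32
  2^6=64  2^7=15
So 2^7 ≡ 15 (mod 113), giving x = 7.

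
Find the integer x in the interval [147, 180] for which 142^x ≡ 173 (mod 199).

157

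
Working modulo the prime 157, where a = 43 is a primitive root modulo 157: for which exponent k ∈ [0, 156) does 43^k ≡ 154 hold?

Baby-step giant-step with m = ceil(sqrt(156)) = 13.
Baby table (43^j mod 157 for j=0..12):
  0:1  1:43  2:122  3:65  4:126  5:80  6:143  7:26
  8:19  9:32  10:120  11:136  12:39
Giant step factor: 43^(-13) ≡ 135 (mod 157).
Scan 154·135^i mod 157 for i = 0, 1, …:
  i=0: 154   i=1: 66   i=2: 118   i=3: 73
  i=4: 121   i=5: 7   i=6: 3   i=7: 91
  i=8: 39
Match at i=8, j=12: k = 8·13 + 12 = 116.

116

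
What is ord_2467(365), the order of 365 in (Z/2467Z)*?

The order of 365 must divide p − 1 = 2466 = 2 · 3^2 · 137.
Divisors: 1, 2, 3, 6, 9, 18, 137, 274, 411, 822, 1233, 2466.
Check each in increasing order: 365^1 ≡ 365;  365^2 ≡ 7;  365^3 ≡ 88;  365^6 ≡ 343;  365^9 ≡ 580;  365^18 ≡ 888;  365^137 ≡ 1165;  365^274 ≡ 375;  365^411 ≡ 216;  365^822 ≡ 2250;  365^1233 ≡ 1.
Smallest exponent giving 1 is 1233.

1233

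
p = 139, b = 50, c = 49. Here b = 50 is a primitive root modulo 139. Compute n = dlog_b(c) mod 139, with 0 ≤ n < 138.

62

Baby-step giant-step with m = ceil(sqrt(138)) = 12.
Baby table (50^j mod 139 for j=0..11):
  0:1  1:50  2:137  3:39  4:4  5:61  6:131  7:17
  8:16  9:105  10:107  11:68
Giant step factor: 50^(-12) ≡ 63 (mod 139).
Scan 49·63^i mod 139 for i = 0, 1, …:
  i=0: 49   i=1: 29   i=2: 20   i=3: 9
  i=4: 11   i=5: 137
Match at i=5, j=2: n = 5·12 + 2 = 62.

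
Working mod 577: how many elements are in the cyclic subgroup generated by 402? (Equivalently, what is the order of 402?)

The order of 402 must divide p − 1 = 576 = 2^6 · 3^2.
Divisors: 1, 2, 3, 4, 6, 8, 9, 12, 16, 18, 24, 32, 36, 48, 64, 72, 96, 144, 192, 288, 576.
Check each in increasing order: 402^1 ≡ 402;  402^2 ≡ 44;  402^3 ≡ 378;  402^4 ≡ 205;  402^6 ≡ 365;  402^8 ≡ 481;  402^9 ≡ 67;  402^12 ≡ 515;  402^16 ≡ 561;  402^18 ≡ 450;  402^24 ≡ 382;  402^32 ≡ 256;  402^36 ≡ 550;  402^48 ≡ 520;  402^64 ≡ 335;  402^72 ≡ 152;  402^96 ≡ 364;  402^144 ≡ 24;  402^192 ≡ 363;  402^288 ≡ 576;  402^576 ≡ 1.
Smallest exponent giving 1 is 576.

576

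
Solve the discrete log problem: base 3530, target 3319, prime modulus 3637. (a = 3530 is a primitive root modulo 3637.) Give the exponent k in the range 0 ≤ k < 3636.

1518

Baby-step giant-step with m = ceil(sqrt(3636)) = 61.
Baby table (3530^j mod 3637 for j=0..60):
  0:1  1:3530  2:538  3:626  4:2121  5:2184  6:2717  7:241
  8:3309  9:2363  10:1749  11:1981  12:2616  13:137  14:3526  15:966
  16:2111  17:3254  18:974  19:1255  20:284  21:2345  22:38  23:3208
  24:2259  25:1966  26:584  27:2978  28:1410  29:1884  30:2084  31:2506
  32:996  33:2538  34:1209  35:1569  36:3056  37:338  38:204  39:3631
  40:642  41:409  42:3518  43:1822  44:1444  45:1883  46:2191  47:1968
  48:370  49:417  50:2662  51:2489  52:2815  53:666  54:1478  55:1882
  56:2298  57:1430  58:3381  59:1933  60:478
Giant step factor: 3530^(-61) ≡ 2313 (mod 3637).
Scan 3319·2313^i mod 3637 for i = 0, 1, …:
  i=0: 3319   i=1: 2777   i=2: 259   i=3: 2599
  i=4: 3163   i=5: 2012   i=6: 2033   i=7: 3325
  i=8: 2107   i=9: 3548     …   i=23: 1257
  i=24: 1478
Match at i=24, j=54: k = 24·61 + 54 = 1518.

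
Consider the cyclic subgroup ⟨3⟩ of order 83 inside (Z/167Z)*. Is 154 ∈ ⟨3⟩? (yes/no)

154 ∈ ⟨3⟩ iff 154^83 ≡ 1 (mod 167), since |⟨3⟩| = 83.
154^83 mod 167 = 1.
Since 1 = 1, 154 lies in the subgroup.

yes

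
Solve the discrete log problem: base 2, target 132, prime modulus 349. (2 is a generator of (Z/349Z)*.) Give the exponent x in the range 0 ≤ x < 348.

Baby-step giant-step with m = ceil(sqrt(348)) = 19.
Baby table (2^j mod 349 for j=0..18):
  0:1  1:2  2:4  3:8  4:16  5:32  6:64  7:128
  8:256  9:163  10:326  11:303  12:257  13:165  14:330  15:311
  16:273  17:197  18:45
Giant step factor: 2^(-19) ≡ 159 (mod 349).
Scan 132·159^i mod 349 for i = 0, 1, …:
  i=0: 132   i=1: 48   i=2: 303
Match at i=2, j=11: x = 2·19 + 11 = 49.

49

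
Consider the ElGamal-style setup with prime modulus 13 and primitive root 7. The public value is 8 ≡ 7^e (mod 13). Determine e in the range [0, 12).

Successive powers of 7 modulo 13:
  7^0=1  7^1=7  7^2=10  7^3=5  7^4=9  7^5=11
  7^6=12  7^7=6  7^8=3  7^9=8
So 7^9 ≡ 8 (mod 13), giving e = 9.

9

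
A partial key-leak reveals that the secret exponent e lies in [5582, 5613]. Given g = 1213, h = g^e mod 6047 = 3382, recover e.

Compute 1213^5582 mod 6047 = 1764, then multiply by 1213 repeatedly:
  1213^5582=1764  1213^5583=5141  1213^5584=1576  1213^5585=836  1213^5586=4219
  1213^5587=1885  1213^5588=739  1213^5589=1451  1213^5590=386  1213^5591=2599
  1213^5592=2100  1213^5593=1513  1213^5594=3028  1213^5595=2435  1213^5596=2719
  1213^5597=2532  1213^5598=5487  1213^5599=4031  1213^5600=3627  1213^5601=3382
Found 3382 at exponent 5601.

5601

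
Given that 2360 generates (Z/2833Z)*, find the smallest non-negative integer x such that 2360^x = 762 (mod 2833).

933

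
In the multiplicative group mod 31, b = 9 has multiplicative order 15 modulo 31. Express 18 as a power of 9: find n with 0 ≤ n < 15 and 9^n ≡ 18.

13

Successive powers of 9 modulo 31:
  9^0=1  9^1=9  9^2=19  9^3=16  9^4=20  9^5=25
  9^6=8  9^7=10  9^8=28  9^9=4  9^10=5  9^11=14
  9^12=2  9^13=18
So 9^13 ≡ 18 (mod 31), giving n = 13.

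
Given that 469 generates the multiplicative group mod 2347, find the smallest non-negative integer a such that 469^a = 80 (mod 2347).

Baby-step giant-step with m = ceil(sqrt(2346)) = 49.
Baby table (469^j mod 2347 for j=0..48):
  0:1  1:469  2:1690  3:1671  4:2148  5:549  6:1658  7:745
  8:2049  9:1058  10:985  11:1953  12:627  13:688  14:1133  15:955
  16:1965  17:1561  18:2192  19:62  20:914  21:1512  22:334  23:1744
  24:1180  25:1875  26:1597  27:300  28:2227  29:48  30:1389  31:1322
  32:410  33:2183  34:535  35:2133  36:555  37:2125  38:1497  39:340
  40:2211  41:1932  42:166  43:403  44:1247  45:440  46:2171  47:1948
  48:629
Giant step factor: 469^(-49) ≡ 1722 (mod 2347).
Scan 80·1722^i mod 2347 for i = 0, 1, …:
  i=0: 80   i=1: 1634   i=2: 2042   i=3: 518
  i=4: 136   i=5: 1839   i=6: 655   i=7: 1350
  i=8: 1170   i=9: 1014     …   i=27: 466
  i=28: 2125
Match at i=28, j=37: a = 28·49 + 37 = 1409.

1409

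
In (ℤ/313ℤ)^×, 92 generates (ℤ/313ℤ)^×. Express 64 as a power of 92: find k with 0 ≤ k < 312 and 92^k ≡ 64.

Baby-step giant-step with m = ceil(sqrt(312)) = 18.
Baby table (92^j mod 313 for j=0..17):
  0:1  1:92  2:13  3:257  4:169  5:211  6:6  7:239
  8:78  9:290  10:75  11:14  12:36  13:182  14:155  15:175
  16:137  17:84
Giant step factor: 92^(-18) ≡ 242 (mod 313).
Scan 64·242^i mod 313 for i = 0, 1, …:
  i=0: 64   i=1: 151   i=2: 234   i=3: 288
  i=4: 210   i=5: 114   i=6: 44   i=7: 6
Match at i=7, j=6: k = 7·18 + 6 = 132.

132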